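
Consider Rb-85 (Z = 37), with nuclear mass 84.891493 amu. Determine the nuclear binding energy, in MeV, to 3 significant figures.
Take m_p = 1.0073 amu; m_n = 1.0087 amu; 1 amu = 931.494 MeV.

With 37 protons and 48 neutrons (A = 85):
Σm = 37·m_p + 48·m_n = 37.2701 + 48.4176 = 85.6877 amu
Δm = 85.6877 − 84.891493 = 0.796207 amu
E_B = 0.796207 × 931.494 = 741.662 MeV

742 MeV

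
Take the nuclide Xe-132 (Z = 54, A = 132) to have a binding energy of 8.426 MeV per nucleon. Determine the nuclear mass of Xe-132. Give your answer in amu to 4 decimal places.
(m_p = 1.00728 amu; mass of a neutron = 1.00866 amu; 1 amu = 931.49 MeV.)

131.8746 amu

Total binding energy = 132 × 8.426 = 1112.232 MeV
Mass defect = 1112.232 MeV / (931.49 MeV/amu) = 1.194035 amu
Constituent mass = 54(1.00728) + 78(1.00866) = 133.06860 amu
Nuclear mass = 133.06860 − 1.194035 = 131.874565 amu ≈ 131.8746 amu (to 4 decimal places)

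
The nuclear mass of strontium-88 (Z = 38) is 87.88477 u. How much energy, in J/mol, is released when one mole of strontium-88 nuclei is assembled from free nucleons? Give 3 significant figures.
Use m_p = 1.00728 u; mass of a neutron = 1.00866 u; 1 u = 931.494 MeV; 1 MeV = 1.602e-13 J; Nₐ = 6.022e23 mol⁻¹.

7.41e+13 J/mol

Σm = 38·m_p + 50·m_n = 38.27664 + 50.43300 = 88.70964 u
The mass defect is 88.70964 − 87.88477 = 0.82487 u.
Converting to energy: 0.82487 u × 931.494 MeV/u = 768.361 MeV
Per nucleus in joules: 768.361 MeV × 1.602e-13 J/MeV = 1.2309e-10 J
Per mole: 1.2309e-10 J × 6.022e23 mol⁻¹ = 7.4125e+13 J/mol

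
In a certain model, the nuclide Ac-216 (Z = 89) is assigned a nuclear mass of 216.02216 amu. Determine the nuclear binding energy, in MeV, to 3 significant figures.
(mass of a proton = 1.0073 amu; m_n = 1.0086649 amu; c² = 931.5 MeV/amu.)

Z = 89, so N = A − Z = 216 − 89 = 127.
Σm = 89·m_p + 127·m_n = 89.6497 + 128.1004423 = 217.7501423 amu
Mass defect Δm = 217.7501423 − 216.02216 = 1.7279823 amu
Converting to energy: 1.7279823 amu × 931.5 MeV/amu = 1609.62 MeV

1610 MeV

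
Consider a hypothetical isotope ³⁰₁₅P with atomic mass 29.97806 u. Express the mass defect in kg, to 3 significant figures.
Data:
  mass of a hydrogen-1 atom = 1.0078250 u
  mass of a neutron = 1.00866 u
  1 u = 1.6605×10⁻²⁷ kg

4.47e-28 kg

With 15 protons and 15 neutrons (A = 30):
Mass of separated nucleons = 15(1.0078250) + 15(1.00866) = 15.1173750 + 15.12990 = 30.2472750 u
Δm = 30.2472750 − 29.97806 = 0.2692150 u
In SI units: 0.2692150 u × 1.6605×10⁻²⁷ kg/u = 4.4703e-28 kg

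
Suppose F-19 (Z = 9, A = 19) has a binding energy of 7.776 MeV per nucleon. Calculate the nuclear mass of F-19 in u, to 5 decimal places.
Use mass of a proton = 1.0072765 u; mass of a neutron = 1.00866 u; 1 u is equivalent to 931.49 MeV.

Total binding energy = 19 × 7.776 = 147.744 MeV
Mass defect = 147.744 MeV / (931.49 MeV/u) = 0.1586104 u
Constituent mass = 9(1.0072765) + 10(1.00866) = 19.1520885 u
Nuclear mass = 19.1520885 − 0.1586104 = 18.9934781 u ≈ 18.99348 u (to 5 decimal places)

18.99348 u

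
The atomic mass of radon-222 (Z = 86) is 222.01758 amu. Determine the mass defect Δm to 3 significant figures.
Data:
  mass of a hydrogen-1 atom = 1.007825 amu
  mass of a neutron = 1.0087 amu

1.84 amu

Σm = 86·m(¹H) + 136·m_n = 86.672950 + 137.1832 = 223.856150 amu
The mass defect is 223.856150 − 222.01758 = 1.838570 amu.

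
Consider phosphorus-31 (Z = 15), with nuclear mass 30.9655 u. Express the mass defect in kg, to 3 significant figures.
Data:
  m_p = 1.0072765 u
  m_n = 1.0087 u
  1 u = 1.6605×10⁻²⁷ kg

Total constituent mass: 15 × 1.0072765 + 16 × 1.0087 = 31.2483475 u
Mass defect Δm = 31.2483475 − 30.9655 = 0.2828475 u
In SI units: 0.2828475 u × 1.6605×10⁻²⁷ kg/u = 4.6967e-28 kg

4.70e-28 kg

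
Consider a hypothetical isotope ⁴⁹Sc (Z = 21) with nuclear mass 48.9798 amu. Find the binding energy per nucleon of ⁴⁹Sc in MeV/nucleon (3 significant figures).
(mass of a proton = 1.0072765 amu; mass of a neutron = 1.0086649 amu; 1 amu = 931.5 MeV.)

The nucleus contains 21 protons and 49 − 21 = 28 neutrons.
Σm = 21·m_p + 28·m_n = 21.1528065 + 28.2426172 = 49.3954237 amu
Δm = 49.3954237 − 48.9798 = 0.4156237 amu
E_B = 0.4156237 × 931.5 = 387.153 MeV
Dividing by A = 49 gives 7.901 MeV per nucleon.

7.90 MeV/nucleon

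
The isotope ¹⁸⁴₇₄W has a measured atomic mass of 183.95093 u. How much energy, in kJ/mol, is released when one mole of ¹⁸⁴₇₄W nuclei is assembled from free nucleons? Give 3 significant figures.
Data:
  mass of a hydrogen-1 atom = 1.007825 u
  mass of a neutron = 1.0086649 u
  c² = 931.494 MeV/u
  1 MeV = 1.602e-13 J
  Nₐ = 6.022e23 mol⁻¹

1.42e+11 kJ/mol

The nucleus contains 74 protons and 184 − 74 = 110 neutrons.
Σm = 74·m(¹H) + 110·m_n = 74.579050 + 110.9531390 = 185.5321890 u
Δm = 185.5321890 − 183.95093 = 1.5812590 u
Binding energy = Δm·c² = 1.5812590 × 931.494 MeV/u = 1472.93 MeV
Per nucleus in joules: 1472.93 MeV × 1.602e-13 J/MeV = 2.3596e-10 J
Per mole: 2.3596e-10 J × 6.022e23 mol⁻¹ = 1.4210e+14 J/mol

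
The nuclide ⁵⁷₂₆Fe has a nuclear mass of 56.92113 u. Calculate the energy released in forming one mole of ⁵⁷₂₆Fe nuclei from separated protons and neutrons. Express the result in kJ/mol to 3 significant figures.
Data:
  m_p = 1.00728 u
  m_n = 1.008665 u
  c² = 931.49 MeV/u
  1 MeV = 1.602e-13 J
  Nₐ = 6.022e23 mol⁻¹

Mass of separated nucleons = 26(1.00728) + 31(1.008665) = 26.18928 + 31.268615 = 57.457895 u
Δm = 57.457895 − 56.92113 = 0.536765 u
Binding energy = Δm·c² = 0.536765 × 931.49 MeV/u = 499.991 MeV
Per nucleus in joules: 499.991 MeV × 1.602e-13 J/MeV = 8.0099e-11 J
Per mole: 8.0099e-11 J × 6.022e23 mol⁻¹ = 4.8236e+13 J/mol

4.82e+10 kJ/mol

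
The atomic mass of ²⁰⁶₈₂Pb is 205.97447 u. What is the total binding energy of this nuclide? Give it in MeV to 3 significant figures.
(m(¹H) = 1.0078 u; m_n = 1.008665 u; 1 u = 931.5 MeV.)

The nucleus contains 82 protons and 206 − 82 = 124 neutrons.
Mass of separated nucleons = 82(1.0078) + 124(1.008665) = 82.6396 + 125.074460 = 207.714060 u
The mass defect is 207.714060 − 205.97447 = 1.739590 u.
Binding energy = Δm·c² = 1.739590 × 931.5 MeV/u = 1620.43 MeV

1620 MeV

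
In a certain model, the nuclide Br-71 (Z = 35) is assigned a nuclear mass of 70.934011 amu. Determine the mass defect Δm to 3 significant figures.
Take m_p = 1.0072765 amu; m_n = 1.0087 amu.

0.634 amu

Z = 35, so N = A − Z = 71 − 35 = 36.
Mass of separated nucleons = 35(1.0072765) + 36(1.0087) = 35.2546775 + 36.3132 = 71.5678775 amu
Δm = 71.5678775 − 70.934011 = 0.6338665 amu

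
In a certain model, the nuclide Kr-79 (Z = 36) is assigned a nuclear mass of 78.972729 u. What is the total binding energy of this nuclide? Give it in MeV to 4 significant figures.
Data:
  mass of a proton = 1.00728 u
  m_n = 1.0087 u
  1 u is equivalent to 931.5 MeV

Σm = 36·m_p + 43·m_n = 36.26208 + 43.3741 = 79.63618 u
Mass defect Δm = 79.63618 − 78.972729 = 0.663451 u
Binding energy = Δm·c² = 0.663451 × 931.5 MeV/u = 618.005 MeV

618.0 MeV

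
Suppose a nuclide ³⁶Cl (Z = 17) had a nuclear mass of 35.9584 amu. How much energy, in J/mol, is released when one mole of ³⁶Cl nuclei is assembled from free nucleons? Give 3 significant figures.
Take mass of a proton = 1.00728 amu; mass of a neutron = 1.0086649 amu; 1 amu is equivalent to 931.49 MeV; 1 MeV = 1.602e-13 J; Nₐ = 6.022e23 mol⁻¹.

2.97e+13 J/mol

Total constituent mass: 17 × 1.00728 + 19 × 1.0086649 = 36.2883931 amu
Mass defect Δm = 36.2883931 − 35.9584 = 0.3299931 amu
E_B = 0.3299931 × 931.49 = 307.385 MeV
Per nucleus in joules: 307.385 MeV × 1.602e-13 J/MeV = 4.9243e-11 J
Per mole: 4.9243e-11 J × 6.022e23 mol⁻¹ = 2.9654e+13 J/mol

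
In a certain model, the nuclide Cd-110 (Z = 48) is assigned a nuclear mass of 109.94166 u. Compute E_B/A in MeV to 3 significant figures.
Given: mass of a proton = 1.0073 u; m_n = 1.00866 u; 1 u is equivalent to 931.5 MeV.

8.01 MeV/nucleon

Σm = 48·m_p + 62·m_n = 48.3504 + 62.53692 = 110.88732 u
Mass defect Δm = 110.88732 − 109.94166 = 0.94566 u
Binding energy = Δm·c² = 0.94566 × 931.5 MeV/u = 880.882 MeV
BE/A = 880.882 MeV / 110 = 8.008 MeV/nucleon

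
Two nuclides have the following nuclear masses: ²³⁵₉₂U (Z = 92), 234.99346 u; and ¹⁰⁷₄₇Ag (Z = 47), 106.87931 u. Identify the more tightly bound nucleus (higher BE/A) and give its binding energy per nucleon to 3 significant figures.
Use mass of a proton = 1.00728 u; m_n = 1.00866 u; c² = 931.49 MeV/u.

²³⁵₉₂U: Σm = 92(1.00728) + 143(1.00866) = 236.90814 u; Δm = 1.91468 u; E_B = 1783.5 MeV; E_B/A = 7.589 MeV
¹⁰⁷₄₇Ag: Σm = 47(1.00728) + 60(1.00866) = 107.86176 u; Δm = 0.98245 u; E_B = 915.14 MeV; E_B/A = 8.553 MeV
¹⁰⁷₄₇Ag has the higher binding energy per nucleon, so it is the more tightly bound nucleus.

¹⁰⁷₄₇Ag; 8.55 MeV/nucleon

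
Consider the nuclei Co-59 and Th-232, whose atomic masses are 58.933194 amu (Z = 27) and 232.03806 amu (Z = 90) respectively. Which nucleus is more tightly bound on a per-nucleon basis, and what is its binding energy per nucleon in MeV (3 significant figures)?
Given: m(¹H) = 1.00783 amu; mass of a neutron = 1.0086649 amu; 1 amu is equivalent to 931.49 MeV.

Co-59: Σm = 27(1.00783) + 32(1.0086649) = 59.4886868 amu; Δm = 0.5554928 amu; E_B = 517.44 MeV; E_B/A = 8.770 MeV
Th-232: Σm = 90(1.00783) + 142(1.0086649) = 233.9351158 amu; Δm = 1.8970558 amu; E_B = 1767.1 MeV; E_B/A = 7.617 MeV
Co-59 has the higher binding energy per nucleon, so it is the more tightly bound nucleus.

Co-59; 8.77 MeV/nucleon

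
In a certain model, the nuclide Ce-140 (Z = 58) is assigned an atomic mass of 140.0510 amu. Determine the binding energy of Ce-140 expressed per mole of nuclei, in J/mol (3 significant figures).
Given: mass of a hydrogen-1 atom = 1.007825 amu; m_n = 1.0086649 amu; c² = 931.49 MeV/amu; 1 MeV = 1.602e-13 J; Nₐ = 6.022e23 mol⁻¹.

The nucleus contains 58 protons and 140 − 58 = 82 neutrons.
Σm = 58·m(¹H) + 82·m_n = 58.453850 + 82.7105218 = 141.1643718 amu
The mass defect is 141.1643718 − 140.0510 = 1.1133718 amu.
Converting to energy: 1.1133718 amu × 931.49 MeV/amu = 1037.09 MeV
Per nucleus in joules: 1037.09 MeV × 1.602e-13 J/MeV = 1.6614e-10 J
Per mole: 1.6614e-10 J × 6.022e23 mol⁻¹ = 1.0005e+14 J/mol

1.00e+14 J/mol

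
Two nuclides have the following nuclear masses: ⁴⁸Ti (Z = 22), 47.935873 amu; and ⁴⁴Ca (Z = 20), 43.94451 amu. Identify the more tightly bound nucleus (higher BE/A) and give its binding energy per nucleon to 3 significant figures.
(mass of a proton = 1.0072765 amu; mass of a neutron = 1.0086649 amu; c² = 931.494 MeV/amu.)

⁴⁸Ti; 8.72 MeV/nucleon

⁴⁸Ti: Σm = 22(1.0072765) + 26(1.0086649) = 48.3853704 amu; Δm = 0.4494974 amu; E_B = 418.70 MeV; E_B/A = 8.723 MeV
⁴⁴Ca: Σm = 20(1.0072765) + 24(1.0086649) = 44.3534876 amu; Δm = 0.4089776 amu; E_B = 380.96 MeV; E_B/A = 8.658 MeV
⁴⁸Ti has the higher binding energy per nucleon, so it is the more tightly bound nucleus.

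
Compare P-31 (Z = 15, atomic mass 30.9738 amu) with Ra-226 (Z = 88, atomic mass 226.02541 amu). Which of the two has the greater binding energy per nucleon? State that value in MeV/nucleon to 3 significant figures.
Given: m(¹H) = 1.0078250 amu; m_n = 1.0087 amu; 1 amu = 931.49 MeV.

P-31: Σm = 15(1.0078250) + 16(1.0087) = 31.2565750 amu; Δm = 0.2827750 amu; E_B = 263.40 MeV; E_B/A = 8.497 MeV
Ra-226: Σm = 88(1.0078250) + 138(1.0087) = 227.8892000 amu; Δm = 1.8637900 amu; E_B = 1736.1 MeV; E_B/A = 7.682 MeV
P-31 has the higher binding energy per nucleon, so it is the more tightly bound nucleus.

P-31; 8.50 MeV/nucleon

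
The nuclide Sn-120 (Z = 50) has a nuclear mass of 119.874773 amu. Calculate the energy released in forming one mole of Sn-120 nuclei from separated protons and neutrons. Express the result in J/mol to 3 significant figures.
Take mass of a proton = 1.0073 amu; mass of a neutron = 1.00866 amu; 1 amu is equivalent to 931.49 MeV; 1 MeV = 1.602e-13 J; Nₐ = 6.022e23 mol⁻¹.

With 50 protons and 70 neutrons (A = 120):
Σm = 50·m_p + 70·m_n = 50.3650 + 70.60620 = 120.97120 amu
Mass defect Δm = 120.97120 − 119.874773 = 1.096427 amu
Binding energy = Δm·c² = 1.096427 × 931.49 MeV/amu = 1021.31 MeV
Per nucleus in joules: 1021.31 MeV × 1.602e-13 J/MeV = 1.6361e-10 J
Per mole: 1.6361e-10 J × 6.022e23 mol⁻¹ = 9.8526e+13 J/mol

9.85e+13 J/mol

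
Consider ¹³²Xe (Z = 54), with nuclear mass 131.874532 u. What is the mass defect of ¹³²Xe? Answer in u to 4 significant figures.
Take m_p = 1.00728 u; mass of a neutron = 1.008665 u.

Mass of separated nucleons = 54(1.00728) + 78(1.008665) = 54.39312 + 78.675870 = 133.068990 u
Δm = 133.068990 − 131.874532 = 1.194458 u

1.194 u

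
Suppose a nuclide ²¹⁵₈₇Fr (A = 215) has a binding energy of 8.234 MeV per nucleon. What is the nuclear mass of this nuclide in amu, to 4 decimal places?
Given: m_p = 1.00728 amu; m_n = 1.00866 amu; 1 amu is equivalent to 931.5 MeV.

Total binding energy = 215 × 8.234 = 1770.310 MeV
Mass defect = 1770.310 MeV / (931.5 MeV/amu) = 1.900494 amu
Constituent mass = 87(1.00728) + 128(1.00866) = 216.74184 amu
Nuclear mass = 216.74184 − 1.900494 = 214.841346 amu ≈ 214.8413 amu (to 4 decimal places)

214.8413 amu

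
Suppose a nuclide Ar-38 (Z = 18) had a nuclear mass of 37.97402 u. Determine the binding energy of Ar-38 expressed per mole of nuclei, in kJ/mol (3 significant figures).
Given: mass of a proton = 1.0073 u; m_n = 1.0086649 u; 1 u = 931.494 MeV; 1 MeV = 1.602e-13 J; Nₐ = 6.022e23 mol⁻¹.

2.97e+10 kJ/mol

With 18 protons and 20 neutrons (A = 38):
Σm = 18·m_p + 20·m_n = 18.1314 + 20.1732980 = 38.3046980 u
The mass defect is 38.3046980 − 37.97402 = 0.3306780 u.
E_B = 0.3306780 × 931.494 = 308.025 MeV
Per nucleus in joules: 308.025 MeV × 1.602e-13 J/MeV = 4.9346e-11 J
Per mole: 4.9346e-11 J × 6.022e23 mol⁻¹ = 2.9716e+13 J/mol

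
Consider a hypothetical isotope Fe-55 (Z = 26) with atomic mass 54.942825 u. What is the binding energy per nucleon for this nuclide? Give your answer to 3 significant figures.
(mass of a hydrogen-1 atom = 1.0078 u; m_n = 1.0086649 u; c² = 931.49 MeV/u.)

Z = 26, so N = A − Z = 55 − 26 = 29.
Mass of separated nucleons = 26(1.0078) + 29(1.0086649) = 26.2028 + 29.2512821 = 55.4540821 u
Mass defect Δm = 55.4540821 − 54.942825 = 0.5112571 u
Binding energy = Δm·c² = 0.5112571 × 931.49 MeV/u = 476.231 MeV
BE/A = 476.231 MeV / 55 = 8.659 MeV/nucleon

8.66 MeV/nucleon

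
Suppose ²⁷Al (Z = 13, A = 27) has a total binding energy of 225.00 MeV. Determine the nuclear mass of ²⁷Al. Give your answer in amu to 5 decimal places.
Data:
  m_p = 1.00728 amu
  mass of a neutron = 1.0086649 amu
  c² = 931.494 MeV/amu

Mass defect = 225.00 MeV / (931.494 MeV/amu) = 0.2415474 amu
Constituent mass = 13(1.00728) + 14(1.0086649) = 27.2159486 amu
Nuclear mass = 27.2159486 − 0.2415474 = 26.9744012 amu ≈ 26.97440 amu (to 5 decimal places)

26.97440 amu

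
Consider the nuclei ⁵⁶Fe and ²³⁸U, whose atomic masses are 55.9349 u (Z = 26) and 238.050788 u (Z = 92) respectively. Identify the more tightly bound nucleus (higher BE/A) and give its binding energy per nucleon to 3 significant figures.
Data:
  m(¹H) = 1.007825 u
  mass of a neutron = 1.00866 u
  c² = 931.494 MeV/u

⁵⁶Fe; 8.79 MeV/nucleon

⁵⁶Fe: Σm = 26(1.007825) + 30(1.00866) = 56.463250 u; Δm = 0.528350 u; E_B = 492.15 MeV; E_B/A = 8.788 MeV
²³⁸U: Σm = 92(1.007825) + 146(1.00866) = 239.984260 u; Δm = 1.933472 u; E_B = 1801.0 MeV; E_B/A = 7.567 MeV
⁵⁶Fe has the higher binding energy per nucleon, so it is the more tightly bound nucleus.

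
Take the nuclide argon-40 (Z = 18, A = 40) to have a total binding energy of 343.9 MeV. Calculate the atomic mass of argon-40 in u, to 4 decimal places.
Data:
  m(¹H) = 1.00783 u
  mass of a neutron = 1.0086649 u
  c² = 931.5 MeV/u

39.9624 u

Mass defect = 343.9 MeV / (931.5 MeV/u) = 0.369189 u
Constituent mass = 18(1.00783) + 22(1.0086649) = 40.3315678 u
Atomic mass = 40.3315678 − 0.369189 = 39.9623788 u ≈ 39.9624 u (to 4 decimal places)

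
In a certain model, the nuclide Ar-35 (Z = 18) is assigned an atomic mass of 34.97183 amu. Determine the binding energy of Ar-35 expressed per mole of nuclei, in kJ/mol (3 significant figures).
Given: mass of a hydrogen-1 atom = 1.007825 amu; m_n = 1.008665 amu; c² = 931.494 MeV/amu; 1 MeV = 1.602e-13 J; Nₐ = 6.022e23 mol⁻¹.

Σm = 18·m(¹H) + 17·m_n = 18.140850 + 17.147305 = 35.288155 amu
Mass defect Δm = 35.288155 − 34.97183 = 0.316325 amu
Binding energy = Δm·c² = 0.316325 × 931.494 MeV/amu = 294.655 MeV
Per nucleus in joules: 294.655 MeV × 1.602e-13 J/MeV = 4.7204e-11 J
Per mole: 4.7204e-11 J × 6.022e23 mol⁻¹ = 2.8426e+13 J/mol

2.84e+10 kJ/mol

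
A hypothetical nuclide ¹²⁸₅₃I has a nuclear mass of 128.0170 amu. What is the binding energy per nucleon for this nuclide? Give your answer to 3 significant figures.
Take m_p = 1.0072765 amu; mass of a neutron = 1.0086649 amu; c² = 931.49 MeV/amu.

Z = 53, so N = A − Z = 128 − 53 = 75.
Σm = 53·m_p + 75·m_n = 53.3856545 + 75.6498675 = 129.0355220 amu
Mass defect Δm = 129.0355220 − 128.0170 = 1.0185220 amu
Binding energy = Δm·c² = 1.0185220 × 931.49 MeV/amu = 948.743 MeV
Per nucleon: 948.743 / 128 = 7.412 MeV

7.41 MeV/nucleon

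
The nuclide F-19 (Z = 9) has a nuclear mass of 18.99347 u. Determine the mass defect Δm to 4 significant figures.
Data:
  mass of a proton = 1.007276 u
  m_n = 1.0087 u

Mass of separated nucleons = 9(1.007276) + 10(1.0087) = 9.065484 + 10.0870 = 19.152484 u
Δm = 19.152484 − 18.99347 = 0.159014 u

0.1590 u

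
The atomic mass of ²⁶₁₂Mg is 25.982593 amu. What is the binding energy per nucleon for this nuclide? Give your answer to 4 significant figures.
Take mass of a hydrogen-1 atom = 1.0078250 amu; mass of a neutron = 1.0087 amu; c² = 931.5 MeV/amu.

With 12 protons and 14 neutrons (A = 26):
Σm = 12·m(¹H) + 14·m_n = 12.0939000 + 14.1218 = 26.2157000 amu
Mass defect Δm = 26.2157000 − 25.982593 = 0.2331070 amu
Converting to energy: 0.2331070 amu × 931.5 MeV/amu = 217.139 MeV
Dividing by A = 26 gives 8.352 MeV per nucleon.

8.352 MeV/nucleon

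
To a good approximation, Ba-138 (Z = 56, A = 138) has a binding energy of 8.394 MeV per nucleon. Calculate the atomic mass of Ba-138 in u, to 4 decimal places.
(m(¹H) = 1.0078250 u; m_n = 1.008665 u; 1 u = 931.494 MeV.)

137.9052 u

Total binding energy = 138 × 8.394 = 1158.372 MeV
Mass defect = 1158.372 MeV / (931.494 MeV/u) = 1.243564 u
Constituent mass = 56(1.0078250) + 82(1.008665) = 139.1487300 u
Atomic mass = 139.1487300 − 1.243564 = 137.9051660 u ≈ 137.9052 u (to 4 decimal places)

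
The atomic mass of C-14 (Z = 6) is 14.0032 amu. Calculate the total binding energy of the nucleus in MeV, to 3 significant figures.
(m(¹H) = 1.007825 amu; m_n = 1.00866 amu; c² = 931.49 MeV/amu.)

Σm = 6·m(¹H) + 8·m_n = 6.046950 + 8.06928 = 14.116230 amu
Δm = 14.116230 − 14.0032 = 0.113030 amu
Converting to energy: 0.113030 amu × 931.49 MeV/amu = 105.286 MeV

105 MeV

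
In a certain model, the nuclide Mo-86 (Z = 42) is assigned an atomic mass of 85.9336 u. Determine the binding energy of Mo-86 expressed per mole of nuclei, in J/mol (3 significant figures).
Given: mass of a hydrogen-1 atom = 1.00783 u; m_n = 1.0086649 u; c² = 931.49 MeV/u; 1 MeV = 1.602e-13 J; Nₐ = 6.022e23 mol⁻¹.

With 42 protons and 44 neutrons (A = 86):
Total constituent mass: 42 × 1.00783 + 44 × 1.0086649 = 86.7101156 u
Δm = 86.7101156 − 85.9336 = 0.7765156 u
Converting to energy: 0.7765156 u × 931.49 MeV/u = 723.317 MeV
Per nucleus in joules: 723.317 MeV × 1.602e-13 J/MeV = 1.1588e-10 J
Per mole: 1.1588e-10 J × 6.022e23 mol⁻¹ = 6.9783e+13 J/mol

6.98e+13 J/mol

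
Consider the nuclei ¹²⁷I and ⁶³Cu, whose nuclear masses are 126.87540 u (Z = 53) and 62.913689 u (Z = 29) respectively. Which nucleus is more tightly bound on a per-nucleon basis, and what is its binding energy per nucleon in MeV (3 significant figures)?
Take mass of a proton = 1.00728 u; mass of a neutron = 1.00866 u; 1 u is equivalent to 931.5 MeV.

⁶³Cu; 8.75 MeV/nucleon

¹²⁷I: Σm = 53(1.00728) + 74(1.00866) = 128.02668 u; Δm = 1.15128 u; E_B = 1072.4 MeV; E_B/A = 8.444 MeV
⁶³Cu: Σm = 29(1.00728) + 34(1.00866) = 63.50556 u; Δm = 0.591871 u; E_B = 551.33 MeV; E_B/A = 8.751 MeV
⁶³Cu has the higher binding energy per nucleon, so it is the more tightly bound nucleus.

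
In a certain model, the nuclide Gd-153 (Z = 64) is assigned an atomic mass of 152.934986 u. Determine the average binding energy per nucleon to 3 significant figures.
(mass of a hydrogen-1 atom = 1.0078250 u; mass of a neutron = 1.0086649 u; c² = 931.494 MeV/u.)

8.14 MeV/nucleon

With 64 protons and 89 neutrons (A = 153):
Σm = 64·m(¹H) + 89·m_n = 64.5008000 + 89.7711761 = 154.2719761 u
Δm = 154.2719761 − 152.934986 = 1.3369901 u
Converting to energy: 1.3369901 u × 931.494 MeV/u = 1245.40 MeV
BE/A = 1245.40 MeV / 153 = 8.140 MeV/nucleon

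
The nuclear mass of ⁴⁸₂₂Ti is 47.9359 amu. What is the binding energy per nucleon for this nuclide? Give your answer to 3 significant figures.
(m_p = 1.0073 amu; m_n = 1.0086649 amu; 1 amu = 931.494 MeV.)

8.73 MeV/nucleon

Z = 22, so N = A − Z = 48 − 22 = 26.
Σm = 22·m_p + 26·m_n = 22.1606 + 26.2252874 = 48.3858874 amu
Δm = 48.3858874 − 47.9359 = 0.4499874 amu
E_B = 0.4499874 × 931.494 = 419.161 MeV
Per nucleon: 419.161 / 48 = 8.733 MeV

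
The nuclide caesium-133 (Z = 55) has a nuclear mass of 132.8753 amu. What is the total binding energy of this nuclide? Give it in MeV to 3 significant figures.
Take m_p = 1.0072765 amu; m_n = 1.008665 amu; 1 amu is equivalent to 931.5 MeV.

Σm = 55·m_p + 78·m_n = 55.4002075 + 78.675870 = 134.0760775 amu
Δm = 134.0760775 − 132.8753 = 1.2007775 amu
Converting to energy: 1.2007775 amu × 931.5 MeV/amu = 1118.52 MeV

1120 MeV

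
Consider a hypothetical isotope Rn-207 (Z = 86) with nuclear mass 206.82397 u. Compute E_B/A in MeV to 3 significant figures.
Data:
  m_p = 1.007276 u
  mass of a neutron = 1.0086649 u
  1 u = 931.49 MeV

Σm = 86·m_p + 121·m_n = 86.625736 + 122.0484529 = 208.6741889 u
Mass defect Δm = 208.6741889 − 206.82397 = 1.8502189 u
E_B = 1.8502189 × 931.49 = 1723.46 MeV
Dividing by A = 207 gives 8.326 MeV per nucleon.

8.33 MeV/nucleon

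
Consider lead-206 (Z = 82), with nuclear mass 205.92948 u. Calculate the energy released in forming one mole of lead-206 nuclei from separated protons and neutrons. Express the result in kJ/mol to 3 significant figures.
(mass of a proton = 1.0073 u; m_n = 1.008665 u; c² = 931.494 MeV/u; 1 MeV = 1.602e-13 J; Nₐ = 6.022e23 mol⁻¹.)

1.57e+11 kJ/mol

Σm = 82·m_p + 124·m_n = 82.5986 + 125.074460 = 207.673060 u
Mass defect Δm = 207.673060 − 205.92948 = 1.743580 u
Converting to energy: 1.743580 u × 931.494 MeV/u = 1624.13 MeV
Per nucleus in joules: 1624.13 MeV × 1.602e-13 J/MeV = 2.6019e-10 J
Per mole: 2.6019e-10 J × 6.022e23 mol⁻¹ = 1.5669e+14 J/mol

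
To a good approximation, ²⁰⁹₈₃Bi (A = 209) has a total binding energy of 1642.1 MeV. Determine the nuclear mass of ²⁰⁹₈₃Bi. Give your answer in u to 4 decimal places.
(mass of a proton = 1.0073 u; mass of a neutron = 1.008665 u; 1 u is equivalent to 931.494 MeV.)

208.9348 u

Mass defect = 1642.1 MeV / (931.494 MeV/u) = 1.762867 u
Constituent mass = 83(1.0073) + 126(1.008665) = 210.697690 u
Nuclear mass = 210.697690 − 1.762867 = 208.934823 u ≈ 208.9348 u (to 4 decimal places)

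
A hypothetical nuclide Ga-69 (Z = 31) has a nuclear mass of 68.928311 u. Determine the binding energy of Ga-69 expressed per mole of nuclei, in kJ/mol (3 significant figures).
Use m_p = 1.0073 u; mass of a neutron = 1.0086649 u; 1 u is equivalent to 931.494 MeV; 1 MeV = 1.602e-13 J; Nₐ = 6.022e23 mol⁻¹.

Mass of separated nucleons = 31(1.0073) + 38(1.0086649) = 31.2263 + 38.3292662 = 69.5555662 u
Mass defect Δm = 69.5555662 − 68.928311 = 0.6272552 u
Binding energy = Δm·c² = 0.6272552 × 931.494 MeV/u = 584.284 MeV
Per nucleus in joules: 584.284 MeV × 1.602e-13 J/MeV = 9.3602e-11 J
Per mole: 9.3602e-11 J × 6.022e23 mol⁻¹ = 5.6367e+13 J/mol

5.64e+10 kJ/mol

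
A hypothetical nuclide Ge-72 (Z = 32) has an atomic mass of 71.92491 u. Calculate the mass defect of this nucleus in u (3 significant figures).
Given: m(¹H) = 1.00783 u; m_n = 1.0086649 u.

0.672 u

Z = 32, so N = A − Z = 72 − 32 = 40.
Mass of separated nucleons = 32(1.00783) + 40(1.0086649) = 32.25056 + 40.3465960 = 72.5971560 u
The mass defect is 72.5971560 − 71.92491 = 0.6722460 u.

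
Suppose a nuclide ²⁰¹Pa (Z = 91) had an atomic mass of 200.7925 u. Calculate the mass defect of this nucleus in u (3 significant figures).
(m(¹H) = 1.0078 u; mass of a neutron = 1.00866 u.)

1.87 u

The nucleus contains 91 protons and 201 − 91 = 110 neutrons.
Total constituent mass: 91 × 1.0078 + 110 × 1.00866 = 202.66240 u
The mass defect is 202.66240 − 200.7925 = 1.86990 u.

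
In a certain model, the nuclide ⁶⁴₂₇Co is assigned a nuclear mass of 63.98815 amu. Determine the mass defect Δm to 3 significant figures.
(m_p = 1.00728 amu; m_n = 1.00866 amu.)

The nucleus contains 27 protons and 64 − 27 = 37 neutrons.
Σm = 27·m_p + 37·m_n = 27.19656 + 37.32042 = 64.51698 amu
Δm = 64.51698 − 63.98815 = 0.52883 amu

0.529 amu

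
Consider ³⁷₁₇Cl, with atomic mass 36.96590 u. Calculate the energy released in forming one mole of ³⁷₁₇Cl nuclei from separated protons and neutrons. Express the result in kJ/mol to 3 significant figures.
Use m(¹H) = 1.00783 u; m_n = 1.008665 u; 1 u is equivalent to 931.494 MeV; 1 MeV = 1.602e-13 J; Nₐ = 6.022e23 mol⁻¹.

3.06e+10 kJ/mol

With 17 protons and 20 neutrons (A = 37):
Σm = 17·m(¹H) + 20·m_n = 17.13311 + 20.173300 = 37.306410 u
Mass defect Δm = 37.306410 − 36.96590 = 0.340510 u
E_B = 0.340510 × 931.494 = 317.183 MeV
Per nucleus in joules: 317.183 MeV × 1.602e-13 J/MeV = 5.0813e-11 J
Per mole: 5.0813e-11 J × 6.022e23 mol⁻¹ = 3.0600e+13 J/mol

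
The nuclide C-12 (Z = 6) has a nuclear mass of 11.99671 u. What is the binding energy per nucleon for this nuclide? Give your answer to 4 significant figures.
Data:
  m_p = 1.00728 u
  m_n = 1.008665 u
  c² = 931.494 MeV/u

Total constituent mass: 6 × 1.00728 + 6 × 1.008665 = 12.095670 u
Mass defect Δm = 12.095670 − 11.99671 = 0.098960 u
Converting to energy: 0.098960 u × 931.494 MeV/u = 92.1806 MeV
Dividing by A = 12 gives 7.682 MeV per nucleon.

7.682 MeV/nucleon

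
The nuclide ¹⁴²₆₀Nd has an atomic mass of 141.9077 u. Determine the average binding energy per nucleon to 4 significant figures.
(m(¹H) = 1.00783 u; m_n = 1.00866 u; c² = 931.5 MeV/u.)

The nucleus contains 60 protons and 142 − 60 = 82 neutrons.
Mass of separated nucleons = 60(1.00783) + 82(1.00866) = 60.46980 + 82.71012 = 143.17992 u
The mass defect is 143.17992 − 141.9077 = 1.27222 u.
Binding energy = Δm·c² = 1.27222 × 931.5 MeV/u = 1185.07 MeV
Per nucleon: 1185.07 / 142 = 8.346 MeV

8.346 MeV/nucleon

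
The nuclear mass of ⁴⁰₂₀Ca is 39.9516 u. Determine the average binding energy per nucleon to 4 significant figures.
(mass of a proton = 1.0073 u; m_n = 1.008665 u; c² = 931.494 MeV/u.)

Mass of separated nucleons = 20(1.0073) + 20(1.008665) = 20.1460 + 20.173300 = 40.319300 u
The mass defect is 40.319300 − 39.9516 = 0.367700 u.
E_B = 0.367700 × 931.494 = 342.510 MeV
Dividing by A = 40 gives 8.563 MeV per nucleon.

8.563 MeV/nucleon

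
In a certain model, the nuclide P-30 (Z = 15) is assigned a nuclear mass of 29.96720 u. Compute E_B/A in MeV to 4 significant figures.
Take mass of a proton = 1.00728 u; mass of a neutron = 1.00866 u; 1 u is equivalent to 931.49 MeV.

Σm = 15·m_p + 15·m_n = 15.10920 + 15.12990 = 30.23910 u
Δm = 30.23910 − 29.96720 = 0.27190 u
Binding energy = Δm·c² = 0.27190 × 931.49 MeV/u = 253.272 MeV
Dividing by A = 30 gives 8.442 MeV per nucleon.

8.442 MeV/nucleon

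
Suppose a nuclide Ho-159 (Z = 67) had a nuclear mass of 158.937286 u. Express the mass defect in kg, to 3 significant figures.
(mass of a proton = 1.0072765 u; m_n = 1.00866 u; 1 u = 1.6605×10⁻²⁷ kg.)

Z = 67, so N = A − Z = 159 − 67 = 92.
Σm = 67·m_p + 92·m_n = 67.4875255 + 92.79672 = 160.2842455 u
Δm = 160.2842455 − 158.937286 = 1.3469595 u
In SI units: 1.3469595 u × 1.6605×10⁻²⁷ kg/u = 2.2366e-27 kg

2.24e-27 kg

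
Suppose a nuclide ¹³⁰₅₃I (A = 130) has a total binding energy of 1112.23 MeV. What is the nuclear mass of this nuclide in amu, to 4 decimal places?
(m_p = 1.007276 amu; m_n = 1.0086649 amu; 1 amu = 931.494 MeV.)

Mass defect = 1112.23 MeV / (931.494 MeV/amu) = 1.194028 amu
Constituent mass = 53(1.007276) + 77(1.0086649) = 131.0528253 amu
Nuclear mass = 131.0528253 − 1.194028 = 129.8587973 amu ≈ 129.8588 amu (to 4 decimal places)

129.8588 amu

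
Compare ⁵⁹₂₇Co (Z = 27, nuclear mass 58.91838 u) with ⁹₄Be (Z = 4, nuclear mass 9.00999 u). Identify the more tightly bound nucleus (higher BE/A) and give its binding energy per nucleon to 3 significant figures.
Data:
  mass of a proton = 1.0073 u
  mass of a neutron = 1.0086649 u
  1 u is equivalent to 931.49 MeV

⁵⁹₂₇Co: Σm = 27(1.0073) + 32(1.0086649) = 59.4743768 u; Δm = 0.5559968 u; E_B = 517.91 MeV; E_B/A = 8.778 MeV
⁹₄Be: Σm = 4(1.0073) + 5(1.0086649) = 9.0725245 u; Δm = 0.0625345 u; E_B = 58.250 MeV; E_B/A = 6.472 MeV
⁵⁹₂₇Co has the higher binding energy per nucleon, so it is the more tightly bound nucleus.

⁵⁹₂₇Co; 8.78 MeV/nucleon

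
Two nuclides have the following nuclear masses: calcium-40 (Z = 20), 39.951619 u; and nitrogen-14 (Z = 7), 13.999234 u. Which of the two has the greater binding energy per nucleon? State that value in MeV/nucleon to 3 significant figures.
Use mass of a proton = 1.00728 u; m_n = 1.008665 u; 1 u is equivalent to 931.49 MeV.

calcium-40: Σm = 20(1.00728) + 20(1.008665) = 40.318900 u; Δm = 0.367281 u; E_B = 342.12 MeV; E_B/A = 8.553 MeV
nitrogen-14: Σm = 7(1.00728) + 7(1.008665) = 14.111615 u; Δm = 0.112381 u; E_B = 104.68 MeV; E_B/A = 7.477 MeV
calcium-40 has the higher binding energy per nucleon, so it is the more tightly bound nucleus.

calcium-40; 8.55 MeV/nucleon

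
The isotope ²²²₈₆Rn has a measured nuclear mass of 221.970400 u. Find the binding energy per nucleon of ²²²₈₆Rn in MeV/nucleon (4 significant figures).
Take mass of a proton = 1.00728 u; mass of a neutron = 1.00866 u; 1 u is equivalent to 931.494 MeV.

7.693 MeV/nucleon

Mass of separated nucleons = 86(1.00728) + 136(1.00866) = 86.62608 + 137.17776 = 223.80384 u
Δm = 223.80384 − 221.970400 = 1.833440 u
Converting to energy: 1.833440 u × 931.494 MeV/u = 1707.84 MeV
Dividing by A = 222 gives 7.693 MeV per nucleon.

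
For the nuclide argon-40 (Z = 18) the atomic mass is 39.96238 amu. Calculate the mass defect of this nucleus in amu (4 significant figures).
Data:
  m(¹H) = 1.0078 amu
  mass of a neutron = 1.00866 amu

Mass of separated nucleons = 18(1.0078) + 22(1.00866) = 18.1404 + 22.19052 = 40.33092 amu
Mass defect Δm = 40.33092 − 39.96238 = 0.36854 amu

0.3685 amu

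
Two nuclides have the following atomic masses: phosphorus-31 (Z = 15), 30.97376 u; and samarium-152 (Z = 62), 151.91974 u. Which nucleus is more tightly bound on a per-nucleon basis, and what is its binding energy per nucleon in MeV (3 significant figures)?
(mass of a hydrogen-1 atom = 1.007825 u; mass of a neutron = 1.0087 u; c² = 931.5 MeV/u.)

phosphorus-31: Σm = 15(1.007825) + 16(1.0087) = 31.256575 u; Δm = 0.282815 u; E_B = 263.44 MeV; E_B/A = 8.498 MeV
samarium-152: Σm = 62(1.007825) + 90(1.0087) = 153.268150 u; Δm = 1.348410 u; E_B = 1256.0 MeV; E_B/A = 8.263 MeV
phosphorus-31 has the higher binding energy per nucleon, so it is the more tightly bound nucleus.

phosphorus-31; 8.50 MeV/nucleon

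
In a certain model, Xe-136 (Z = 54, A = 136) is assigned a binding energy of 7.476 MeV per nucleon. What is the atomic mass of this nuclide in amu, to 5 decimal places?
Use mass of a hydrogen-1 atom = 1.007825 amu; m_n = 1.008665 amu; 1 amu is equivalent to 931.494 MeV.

136.04157 amu

Total binding energy = 136 × 7.476 = 1016.736 MeV
Mass defect = 1016.736 MeV / (931.494 MeV/amu) = 1.0915111 amu
Constituent mass = 54(1.007825) + 82(1.008665) = 137.133080 amu
Atomic mass = 137.133080 − 1.0915111 = 136.0415689 amu ≈ 136.04157 amu (to 5 decimal places)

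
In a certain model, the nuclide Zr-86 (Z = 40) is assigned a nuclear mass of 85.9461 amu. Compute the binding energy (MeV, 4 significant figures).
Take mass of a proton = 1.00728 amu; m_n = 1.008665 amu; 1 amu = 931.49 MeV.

Z = 40, so N = A − Z = 86 − 40 = 46.
Mass of separated nucleons = 40(1.00728) + 46(1.008665) = 40.29120 + 46.398590 = 86.689790 amu
Mass defect Δm = 86.689790 − 85.9461 = 0.743690 amu
Binding energy = Δm·c² = 0.743690 × 931.49 MeV/amu = 692.740 MeV

692.7 MeV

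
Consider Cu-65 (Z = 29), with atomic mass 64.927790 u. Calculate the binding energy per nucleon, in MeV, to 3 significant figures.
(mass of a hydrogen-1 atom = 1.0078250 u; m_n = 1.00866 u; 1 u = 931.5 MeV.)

8.75 MeV/nucleon

Total constituent mass: 29 × 1.0078250 + 36 × 1.00866 = 65.5386850 u
The mass defect is 65.5386850 − 64.927790 = 0.6108950 u.
Binding energy = Δm·c² = 0.6108950 × 931.5 MeV/u = 569.049 MeV
Per nucleon: 569.049 / 65 = 8.7546 MeV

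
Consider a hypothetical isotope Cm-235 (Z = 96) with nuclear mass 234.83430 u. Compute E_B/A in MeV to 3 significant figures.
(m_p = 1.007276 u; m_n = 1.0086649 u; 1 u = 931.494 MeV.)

Total constituent mass: 96 × 1.007276 + 139 × 1.0086649 = 236.9029171 u
Mass defect Δm = 236.9029171 − 234.83430 = 2.0686171 u
E_B = 2.0686171 × 931.494 = 1926.90 MeV
Per nucleon: 1926.90 / 235 = 8.200 MeV

8.20 MeV/nucleon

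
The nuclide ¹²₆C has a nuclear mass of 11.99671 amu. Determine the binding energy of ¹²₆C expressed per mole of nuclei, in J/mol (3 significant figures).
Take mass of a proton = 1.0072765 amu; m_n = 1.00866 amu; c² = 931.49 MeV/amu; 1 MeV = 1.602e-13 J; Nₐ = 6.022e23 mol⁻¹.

8.89e+12 J/mol

The nucleus contains 6 protons and 12 − 6 = 6 neutrons.
Σm = 6·m_p + 6·m_n = 6.0436590 + 6.05196 = 12.0956190 amu
Mass defect Δm = 12.0956190 − 11.99671 = 0.0989090 amu
Binding energy = Δm·c² = 0.0989090 × 931.49 MeV/amu = 92.1327 MeV
Per nucleus in joules: 92.1327 MeV × 1.602e-13 J/MeV = 1.4760e-11 J
Per mole: 1.4760e-11 J × 6.022e23 mol⁻¹ = 8.8885e+12 J/mol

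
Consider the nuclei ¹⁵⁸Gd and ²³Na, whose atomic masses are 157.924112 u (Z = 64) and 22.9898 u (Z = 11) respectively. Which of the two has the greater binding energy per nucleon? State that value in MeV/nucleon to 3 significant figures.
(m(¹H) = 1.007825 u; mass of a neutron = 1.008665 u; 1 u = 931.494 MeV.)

¹⁵⁸Gd; 8.20 MeV/nucleon

¹⁵⁸Gd: Σm = 64(1.007825) + 94(1.008665) = 159.315310 u; Δm = 1.391198 u; E_B = 1295.9 MeV; E_B/A = 8.202 MeV
²³Na: Σm = 11(1.007825) + 12(1.008665) = 23.190055 u; Δm = 0.200255 u; E_B = 186.54 MeV; E_B/A = 8.110 MeV
¹⁵⁸Gd has the higher binding energy per nucleon, so it is the more tightly bound nucleus.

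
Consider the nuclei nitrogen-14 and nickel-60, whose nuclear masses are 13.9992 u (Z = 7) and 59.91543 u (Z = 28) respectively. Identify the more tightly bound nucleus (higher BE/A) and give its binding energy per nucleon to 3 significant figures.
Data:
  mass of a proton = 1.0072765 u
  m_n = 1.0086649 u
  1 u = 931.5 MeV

nitrogen-14: Σm = 7(1.0072765) + 7(1.0086649) = 14.1115898 u; Δm = 0.1123898 u; E_B = 104.69 MeV; E_B/A = 7.478 MeV
nickel-60: Σm = 28(1.0072765) + 32(1.0086649) = 60.4810188 u; Δm = 0.5655888 u; E_B = 526.85 MeV; E_B/A = 8.781 MeV
nickel-60 has the higher binding energy per nucleon, so it is the more tightly bound nucleus.

nickel-60; 8.78 MeV/nucleon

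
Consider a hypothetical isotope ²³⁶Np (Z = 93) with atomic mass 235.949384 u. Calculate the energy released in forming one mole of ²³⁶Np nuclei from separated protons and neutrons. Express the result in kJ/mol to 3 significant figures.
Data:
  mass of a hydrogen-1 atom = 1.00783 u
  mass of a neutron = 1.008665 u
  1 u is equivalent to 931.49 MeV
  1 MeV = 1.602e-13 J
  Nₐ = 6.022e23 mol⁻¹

Z = 93, so N = A − Z = 236 − 93 = 143.
Total constituent mass: 93 × 1.00783 + 143 × 1.008665 = 237.967285 u
Δm = 237.967285 − 235.949384 = 2.017901 u
Converting to energy: 2.017901 u × 931.49 MeV/u = 1879.65 MeV
Per nucleus in joules: 1879.65 MeV × 1.602e-13 J/MeV = 3.0112e-10 J
Per mole: 3.0112e-10 J × 6.022e23 mol⁻¹ = 1.8133e+14 J/mol

1.81e+11 kJ/mol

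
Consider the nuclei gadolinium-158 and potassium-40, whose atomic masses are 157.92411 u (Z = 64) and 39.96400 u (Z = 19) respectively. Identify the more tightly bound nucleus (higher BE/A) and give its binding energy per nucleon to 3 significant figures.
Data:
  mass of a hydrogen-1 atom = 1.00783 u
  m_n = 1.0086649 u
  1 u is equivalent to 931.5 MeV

potassium-40; 8.54 MeV/nucleon

gadolinium-158: Σm = 64(1.00783) + 94(1.0086649) = 159.3156206 u; Δm = 1.3915106 u; E_B = 1296.2 MeV; E_B/A = 8.204 MeV
potassium-40: Σm = 19(1.00783) + 21(1.0086649) = 40.3307329 u; Δm = 0.3667329 u; E_B = 341.61 MeV; E_B/A = 8.540 MeV
potassium-40 has the higher binding energy per nucleon, so it is the more tightly bound nucleus.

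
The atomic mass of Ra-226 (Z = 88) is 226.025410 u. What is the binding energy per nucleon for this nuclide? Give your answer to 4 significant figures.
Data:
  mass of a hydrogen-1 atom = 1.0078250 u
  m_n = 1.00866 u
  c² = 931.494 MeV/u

7.659 MeV/nucleon

The nucleus contains 88 protons and 226 − 88 = 138 neutrons.
Mass of separated nucleons = 88(1.0078250) + 138(1.00866) = 88.6886000 + 139.19508 = 227.8836800 u
Mass defect Δm = 227.8836800 − 226.025410 = 1.8582700 u
Binding energy = Δm·c² = 1.8582700 × 931.494 MeV/u = 1730.97 MeV
Per nucleon: 1730.97 / 226 = 7.659 MeV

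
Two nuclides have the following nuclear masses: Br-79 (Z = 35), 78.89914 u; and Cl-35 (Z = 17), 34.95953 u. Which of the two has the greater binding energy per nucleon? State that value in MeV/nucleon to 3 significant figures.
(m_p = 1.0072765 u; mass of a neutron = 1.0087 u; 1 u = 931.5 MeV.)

Br-79; 8.71 MeV/nucleon

Br-79: Σm = 35(1.0072765) + 44(1.0087) = 79.6374775 u; Δm = 0.7383375 u; E_B = 687.76 MeV; E_B/A = 8.706 MeV
Cl-35: Σm = 17(1.0072765) + 18(1.0087) = 35.2803005 u; Δm = 0.3207705 u; E_B = 298.80 MeV; E_B/A = 8.537 MeV
Br-79 has the higher binding energy per nucleon, so it is the more tightly bound nucleus.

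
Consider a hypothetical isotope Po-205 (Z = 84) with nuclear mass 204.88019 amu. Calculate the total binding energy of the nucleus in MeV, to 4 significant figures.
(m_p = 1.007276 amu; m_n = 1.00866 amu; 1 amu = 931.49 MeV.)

Z = 84, so N = A − Z = 205 − 84 = 121.
Mass of separated nucleons = 84(1.007276) + 121(1.00866) = 84.611184 + 122.04786 = 206.659044 amu
The mass defect is 206.659044 − 204.88019 = 1.778854 amu.
Converting to energy: 1.778854 amu × 931.49 MeV/amu = 1656.98 MeV

1657 MeV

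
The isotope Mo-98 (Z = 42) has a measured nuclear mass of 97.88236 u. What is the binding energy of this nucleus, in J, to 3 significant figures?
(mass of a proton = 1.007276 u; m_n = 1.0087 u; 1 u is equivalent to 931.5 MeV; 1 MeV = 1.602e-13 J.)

1.36e-10 J

Mass of separated nucleons = 42(1.007276) + 56(1.0087) = 42.305592 + 56.4872 = 98.792792 u
Mass defect Δm = 98.792792 − 97.88236 = 0.910432 u
Binding energy = Δm·c² = 0.910432 × 931.5 MeV/u = 848.067 MeV
In joules: 848.067 MeV × 1.602e-13 J/MeV = 1.3586e-10 J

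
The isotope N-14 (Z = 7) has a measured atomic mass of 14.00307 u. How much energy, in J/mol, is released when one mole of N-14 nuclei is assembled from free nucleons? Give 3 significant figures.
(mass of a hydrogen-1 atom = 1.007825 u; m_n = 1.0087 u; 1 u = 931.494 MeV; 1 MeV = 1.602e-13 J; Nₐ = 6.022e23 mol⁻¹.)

1.01e+13 J/mol

With 7 protons and 7 neutrons (A = 14):
Total constituent mass: 7 × 1.007825 + 7 × 1.0087 = 14.115675 u
Δm = 14.115675 − 14.00307 = 0.112605 u
Converting to energy: 0.112605 u × 931.494 MeV/u = 104.891 MeV
Per nucleus in joules: 104.891 MeV × 1.602e-13 J/MeV = 1.6804e-11 J
Per mole: 1.6804e-11 J × 6.022e23 mol⁻¹ = 1.0119e+13 J/mol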